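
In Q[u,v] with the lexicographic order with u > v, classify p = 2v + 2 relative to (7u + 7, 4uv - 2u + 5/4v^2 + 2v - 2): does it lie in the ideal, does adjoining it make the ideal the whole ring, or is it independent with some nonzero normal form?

Adjoining 2v + 2 makes the ideal the whole ring: the system is inconsistent.

First compute the reduced Gröbner basis of I by Buchberger's algorithm.
f_1 = 7u + 7, LT = u.
f_2 = 4uv - 2u + 5/4v^2 + 2v - 2, LT = uv.

S(f_1,f_2): lcm = uv. S = 1/2u - 5/16v^2 + 1/2v + 1/2.
  reduce S modulo (f_1, f_2):
  remainder -5/16v^2 + 1/2v ≠ 0; add h_3 = -5/16v^2 + 1/2v to the basis.

The other S-polynomials (S(f_1,h_3), S(f_2,h_3)) all reduce to 0 modulo the current basis, so we have a Gröbner basis.
Inter-reduce: drop elements whose leading term is divisible by another's, tail-reduce, and make monic.
Reduced Gröbner basis: {u + 1, v^2 - 8/5v}.
Label its elements g_1 = u + 1, g_2 = v^2 - 8/5v.

Reduce p = 2v + 2 modulo G:
  leading term v: no divisor's leading term divides it; move 2v to the remainder.
  leading term 1: no divisor's leading term divides it; move 2 to the remainder.
  normal form = 2v + 2.
The normal form is nonzero, so p ∉ I. Since p minus its normal form lies in I, I + (p) = I + (r) where r = 2v + 2; decide whether this ideal is the whole ring.
Run Buchberger on G together with r (pairs among the g_i already reduce to 0 since G is a Gröbner basis):
g_1 = u + 1, LT = u.
g_2 = v^2 - 8/5v, LT = v^2.
r = 2v + 2, LT = v.

S(g_2,r): lcm = v^2. S = -13/5v.
  reduce S modulo (g_1, g_2, r):
  remainder 13/5 ≠ 0; add m_4 = 13/5 to the basis.

The other S-polynomials (S(g_1,g_2), S(g_1,r), S(g_1,m_4), S(g_2,m_4), S(r,m_4)) all reduce to 0 modulo the current basis, so we have a Gröbner basis.
Inter-reduce: drop elements whose leading term is divisible by another's, tail-reduce, and make monic.
Reduced Gröbner basis: {1}.
The reduced Gröbner basis of I + (p) is {1}: the ideal is the whole ring, so the enlarged system has no common solution — adjoining p is inconsistent.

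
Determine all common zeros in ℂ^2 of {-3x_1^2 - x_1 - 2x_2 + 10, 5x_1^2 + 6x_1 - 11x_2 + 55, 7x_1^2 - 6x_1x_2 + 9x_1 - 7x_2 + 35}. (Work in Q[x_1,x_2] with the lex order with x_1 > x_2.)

Compute a lex Gröbner basis by Buchberger's algorithm.
f_1 = -3x_1^2 - x_1 - 2x_2 + 10, LT = x_1^2.
f_2 = 5x_1^2 + 6x_1 - 11x_2 + 55, LT = x_1^2.
f_3 = 7x_1^2 - 6x_1x_2 + 9x_1 - 7x_2 + 35, LT = x_1^2.

S(f_1,f_2): lcm = x_1^2. S = -13/15x_1 + 43/15x_2 - 43/3.
  leading term x_1: no divisor's leading term divides it; move -13/15x_1 to the remainder.
  leading term x_2: no divisor's leading term divides it; move 43/15x_2 to the remainder.
  leading term 1: no divisor's leading term divides it; move -43/3 to the remainder.
  remainder -13/15x_1 + 43/15x_2 - 43/3 ≠ 0; add h_4 = -13/15x_1 + 43/15x_2 - 43/3 to the basis.

S(f_1,f_3): lcm = x_1^2. S = 6/7x_1x_2 - 20/21x_1 + 5/3x_2 - 25/3.
  leading term x_1x_2: subtract (-90/91x_2)·h_4 from 6/7x_1x_2 - 20/21x_1 + 5/3x_2 - 25/3 → -20/21x_1 + 258/91x_2^2 - 3415/273x_2 - 25/3
  leading term x_1: subtract (100/91)·h_4 from -20/21x_1 + 258/91x_2^2 - 3415/273x_2 - 25/3 → 258/91x_2^2 - 1425/91x_2 + 675/91
  leading term x_2^2: no divisor's leading term divides it; move 258/91x_2^2 to the remainder.
  leading term x_2: no divisor's leading term divides it; move -1425/91x_2 to the remainder.
  leading term 1: no divisor's leading term divides it; move 675/91 to the remainder.
  remainder 258/91x_2^2 - 1425/91x_2 + 675/91 ≠ 0; add h_5 = 258/91x_2^2 - 1425/91x_2 + 675/91 to the basis.

S(f_2,f_3): lcm = x_1^2. S = 6/7x_1x_2 - 3/35x_1 - 6/5x_2 + 6.
  leading term x_1x_2: subtract (-90/91x_2)·h_4 from 6/7x_1x_2 - 3/35x_1 - 6/5x_2 + 6 → -3/35x_1 + 258/91x_2^2 - 6996/455x_2 + 6
  leading term x_1: subtract (9/91)·h_4 from -3/35x_1 + 258/91x_2^2 - 6996/455x_2 + 6 → 258/91x_2^2 - 1425/91x_2 + 675/91
  leading term x_2^2: subtract (1)·h_5 from 258/91x_2^2 - 1425/91x_2 + 675/91 → 0
  remainder 0.

S(f_1,h_4): lcm = x_1^2. S = 43/13x_1x_2 - 632/39x_1 + 2/3x_2 - 10/3.
  leading term x_1x_2: subtract (-645/169x_2)·h_4 from 43/13x_1x_2 - 632/39x_1 + 2/3x_2 - 10/3 → -632/39x_1 + 1849/169x_2^2 - 27397/507x_2 - 10/3
  leading term x_1: subtract (3160/169)·h_4 from -632/39x_1 + 1849/169x_2^2 - 27397/507x_2 - 10/3 → 1849/169x_2^2 - 18191/169x_2 + 44730/169
  leading term x_2^2: subtract (301/78)·h_5 from 1849/169x_2^2 - 18191/169x_2 + 44730/169 → -15957/338x_2 + 79785/338
  leading term x_2: no divisor's leading term divides it; move -15957/338x_2 to the remainder.
  leading term 1: no divisor's leading term divides it; move 79785/338 to the remainder.
  remainder -15957/338x_2 + 79785/338 ≠ 0; add h_6 = -15957/338x_2 + 79785/338 to the basis.

S(f_2,h_4): lcm = x_1^2. S = 43/13x_1x_2 - 997/65x_1 - 11/5x_2 + 11.
  leading term x_1x_2: subtract (-645/169x_2)·h_4 from 43/13x_1x_2 - 997/65x_1 - 11/5x_2 + 11 → -997/65x_1 + 1849/169x_2^2 - 48084/845x_2 + 11
  leading term x_1: subtract (2991/169)·h_4 from -997/65x_1 + 1849/169x_2^2 - 48084/845x_2 + 11 → 1849/169x_2^2 - 18191/169x_2 + 44730/169
  leading term x_2^2: subtract (301/78)·h_5 from 1849/169x_2^2 - 18191/169x_2 + 44730/169 → -15957/338x_2 + 79785/338
  leading term x_2: subtract (1)·h_6 from -15957/338x_2 + 79785/338 → 0
  remainder 0.

S(f_3,h_4): lcm = x_1^2. S = 223/91x_1x_2 - 1388/91x_1 - x_2 + 5.
  leading term x_1x_2: subtract (-3345/1183x_2)·h_4 from 223/91x_1x_2 - 1388/91x_1 - x_2 + 5 → -1388/91x_1 + 9589/1183x_2^2 - 49128/1183x_2 + 5
  leading term x_1: subtract (20820/1183)·h_4 from -1388/91x_1 + 9589/1183x_2^2 - 49128/1183x_2 + 5 → 9589/1183x_2^2 - 108812/1183x_2 + 304335/1183
  leading term x_2^2: subtract (223/78)·h_5 from 9589/1183x_2^2 - 108812/1183x_2 + 304335/1183 → -15957/338x_2 + 79785/338
  leading term x_2: subtract (1)·h_6 from -15957/338x_2 + 79785/338 → 0
  remainder 0.

S(f_1,h_5): leading monomials are coprime, so the S-polynomial reduces to 0 (Buchberger's first criterion).
S(f_2,h_5): leading monomials are coprime, so the S-polynomial reduces to 0 (Buchberger's first criterion).
S(f_3,h_5): leading monomials are coprime, so the S-polynomial reduces to 0 (Buchberger's first criterion).
S(h_4,h_5): leading monomials are coprime, so the S-polynomial reduces to 0 (Buchberger's first criterion).
S(f_1,h_6): leading monomials are coprime, so the S-polynomial reduces to 0 (Buchberger's first criterion).
S(f_2,h_6): leading monomials are coprime, so the S-polynomial reduces to 0 (Buchberger's first criterion).
S(f_3,h_6): leading monomials are coprime, so the S-polynomial reduces to 0 (Buchberger's first criterion).
S(h_4,h_6): leading monomials are coprime, so the S-polynomial reduces to 0 (Buchberger's first criterion).
S(h_5,h_6): lcm = x_2^2. S = -45/86x_2 + 225/86.
  leading term x_2: subtract (845/76239)·h_6 from -45/86x_2 + 225/86 → 0
  remainder 0.

Every S-polynomial of the final basis reduces to 0, so we have a Gröbner basis.
Inter-reduce: drop elements whose leading term is divisible by another's, tail-reduce, and make monic.
Reduced Gröbner basis: {x_1, x_2 - 5}.

The lex basis is triangular: the last element involves only x_2. Solving x_2 - 5 = 0 gives x_2 ∈ {5}; substituting each value into the earlier elements determines the remaining variables.
  x_2 = 5: the earlier basis element becomes x_1 = 0, giving x_1 = 0 — point (0, 5).
Each listed point satisfies every original equation (direct substitution).

{(0, 5)}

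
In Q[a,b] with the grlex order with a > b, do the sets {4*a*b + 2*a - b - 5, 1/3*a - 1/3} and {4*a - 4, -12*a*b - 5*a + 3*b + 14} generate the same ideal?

Yes, the ideals are equal.

For a fixed monomial order, each ideal has a unique reduced Gröbner basis; comparing bases decides equality.
Buchberger on the first generating set:
f_1 = 4*a*b + 2*a - b - 5, LT = a*b.
f_2 = 1/3*a - 1/3, LT = a.

S(f_1,f_2): lcm = a*b. S = 1/2*a + 3/4*b - 5/4.
  leading term a: subtract (3/2)·f_2 from 1/2*a + 3/4*b - 5/4 → 3/4*b - 3/4
  leading term b: no divisor's leading term divides it; move 3/4*b to the remainder.
  leading term 1: no divisor's leading term divides it; move -3/4 to the remainder.
  remainder 3/4*b - 3/4 ≠ 0; add g_3 = 3/4*b - 3/4 to the basis.

The other S-polynomials (S(f_1,g_3), S(f_2,g_3)) all reduce to 0 modulo the current basis, so we have a Gröbner basis.
Inter-reduce: drop elements whose leading term is divisible by another's, tail-reduce, and make monic.
Reduced Gröbner basis: {a - 1, b - 1}.

Buchberger on the second generating set:
h_1 = 4*a - 4, LT = a.
h_2 = -12*a*b - 5*a + 3*b + 14, LT = a*b.

S(h_1,h_2): lcm = a*b. S = -5/12*a - 3/4*b + 7/6.
  leading term a: subtract (-5/48)·h_1 from -5/12*a - 3/4*b + 7/6 → -3/4*b + 3/4
  leading term b: no divisor's leading term divides it; move -3/4*b to the remainder.
  leading term 1: no divisor's leading term divides it; move 3/4 to the remainder.
  remainder -3/4*b + 3/4 ≠ 0; add k_3 = -3/4*b + 3/4 to the basis.

The other S-polynomials (S(h_1,k_3), S(h_2,k_3)) all reduce to 0 modulo the current basis, so we have a Gröbner basis.
Inter-reduce: drop elements whose leading term is divisible by another's, tail-reduce, and make monic.
Reduced Gröbner basis: {a - 1, b - 1}.

Same reduced basis, so the two generating sets span the same ideal.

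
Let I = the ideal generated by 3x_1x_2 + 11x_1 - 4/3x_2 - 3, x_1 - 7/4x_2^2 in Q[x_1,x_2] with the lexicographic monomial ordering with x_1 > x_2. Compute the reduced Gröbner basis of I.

G = {x_1 - 7/4x_2^2, x_2^3 + 11/3x_2^2 - 16/63x_2 - 4/7}

f_1 = 3x_1x_2 + 11x_1 - 4/3x_2 - 3, LT = x_1x_2.
f_2 = x_1 - 7/4x_2^2, LT = x_1.

S(f_1,f_2): lcm = x_1x_2. S = 11/3x_1 + 7/4x_2^3 - 4/9x_2 - 1.
  leading term x_1: subtract (11/3)·f_2 from 11/3x_1 + 7/4x_2^3 - 4/9x_2 - 1 → 7/4x_2^3 + 77/12x_2^2 - 4/9x_2 - 1
  leading term x_2^3: no divisor's leading term divides it; move 7/4x_2^3 to the remainder.
  leading term x_2^2: no divisor's leading term divides it; move 77/12x_2^2 to the remainder.
  leading term x_2: no divisor's leading term divides it; move -4/9x_2 to the remainder.
  leading term 1: no divisor's leading term divides it; move -1 to the remainder.
  remainder 7/4x_2^3 + 77/12x_2^2 - 4/9x_2 - 1 ≠ 0; add g_3 = 7/4x_2^3 + 77/12x_2^2 - 4/9x_2 - 1 to the basis.

The other S-polynomials (S(f_1,g_3), S(f_2,g_3)) all reduce to 0 modulo the current basis, so we have a Gröbner basis.
Inter-reduce: drop elements whose leading term is divisible by another's, tail-reduce, and make monic.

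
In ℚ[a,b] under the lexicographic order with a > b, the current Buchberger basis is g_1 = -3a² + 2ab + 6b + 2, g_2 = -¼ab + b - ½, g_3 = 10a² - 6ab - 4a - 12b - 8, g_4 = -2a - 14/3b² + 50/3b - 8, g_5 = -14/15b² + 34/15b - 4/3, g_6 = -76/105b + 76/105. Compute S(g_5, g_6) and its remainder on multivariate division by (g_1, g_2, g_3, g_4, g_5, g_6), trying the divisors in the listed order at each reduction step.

lcm(LM(g_5), LM(g_6)) = b².
S = (lcm/LT(g_5))·g_5 − (lcm/LT(g_6))·g_6 = -10/7b + 10/7.
Reduce S modulo (g_1, g_2, g_3, g_4, g_5, g_6) in that order:
  leading term b: subtract (75/38)·g_6 from -10/7b + 10/7 → 0
The remainder is 0, so this S-polynomial contributes no new basis element.

S(g_5, g_6) = -10/7b + 10/7; remainder on division = 0.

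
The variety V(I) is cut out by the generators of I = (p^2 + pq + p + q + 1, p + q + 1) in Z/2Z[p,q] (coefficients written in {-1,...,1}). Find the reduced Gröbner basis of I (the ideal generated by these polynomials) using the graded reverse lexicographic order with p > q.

f_1 = p^2 + pq + p + q + 1, LT = p^2.
f_2 = p + q + 1, LT = p.

S(f_1,f_2): lcm = p^2. S = q + 1.
  reduce S modulo (f_1, f_2):
  remainder q + 1 ≠ 0; add g_3 = q + 1 to the basis.

The other S-polynomials (S(f_1,g_3), S(f_2,g_3)) all reduce to 0 modulo the current basis, so we have a Gröbner basis.
Inter-reduce: drop elements whose leading term is divisible by another's, tail-reduce, and make monic.

G = {p, q + 1}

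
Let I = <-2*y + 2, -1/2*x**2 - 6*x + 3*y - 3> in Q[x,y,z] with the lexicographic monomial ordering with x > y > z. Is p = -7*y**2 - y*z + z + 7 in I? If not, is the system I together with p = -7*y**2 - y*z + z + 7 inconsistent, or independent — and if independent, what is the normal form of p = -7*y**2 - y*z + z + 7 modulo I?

-7*y**2 - y*z + z + 7 lies in I (it reduces to 0).

First compute the reduced Gröbner basis of I by Buchberger's algorithm.
f_1 = -2*y + 2, LT = y.
f_2 = -1/2*x**2 - 6*x + 3*y - 3, LT = x**2.

S(f_1,f_2): leading monomials are coprime, so the S-polynomial reduces to 0 (Buchberger's first criterion).
Every S-polynomial of the final basis reduces to 0, so we have a Gröbner basis.
Inter-reduce: drop elements whose leading term is divisible by another's, tail-reduce, and make monic.
Reduced Gröbner basis: {x**2 + 12*x, y - 1}.
Label its elements g_1 = x**2 + 12*x, g_2 = y - 1.

Reduce p = -7*y**2 - y*z + z + 7 modulo G:
  leading term y**2: subtract (-7*y)·g_2 from -7*y**2 - y*z + z + 7 → -y*z - 7*y + z + 7
  leading term y*z: subtract (-z)·g_2 from -y*z - 7*y + z + 7 → -7*y + 7
  leading term y: subtract (-7)·g_2 from -7*y + 7 → 0
  normal form = 0.
Since the normal form is 0, p ∈ I.

Ideal membership is decidable via reduction modulo a Gröbner basis.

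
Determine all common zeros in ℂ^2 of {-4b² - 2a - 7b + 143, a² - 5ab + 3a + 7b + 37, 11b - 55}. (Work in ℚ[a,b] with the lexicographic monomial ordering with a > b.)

Compute a lex Gröbner basis by Buchberger's algorithm.
f_1 = -2a - 4b² - 7b + 143, LT = a.
f_2 = a² - 5ab + 3a + 7b + 37, LT = a².
f_3 = 11b - 55, LT = b.

The S-polynomials (S(f_1,f_2), S(f_1,f_3), S(f_2,f_3)) all reduce to 0 modulo the current basis, so we have a Gröbner basis.
Inter-reduce: drop elements whose leading term is divisible by another's, tail-reduce, and make monic.
Reduced Gröbner basis: {a - 4, b - 5}.

From the last basis element, b - 5 = 0, so b takes values in {5}. Each choice, substituted upward through the basis, yields the corresponding point(s) of the solution set.
  b = 5: the earlier basis element becomes a - 4 = 0, giving a = 4 — point (4, 5).
This is the nonlinear analogue of row-reducing a linear system.

{(4, 5)}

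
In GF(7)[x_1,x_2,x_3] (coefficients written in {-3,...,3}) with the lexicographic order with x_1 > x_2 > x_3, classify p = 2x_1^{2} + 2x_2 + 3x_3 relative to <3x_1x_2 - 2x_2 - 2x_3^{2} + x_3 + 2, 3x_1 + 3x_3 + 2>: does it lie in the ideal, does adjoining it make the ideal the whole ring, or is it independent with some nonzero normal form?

First compute the reduced Gröbner basis of I by Buchberger's algorithm.
f_1 = 3x_1x_2 - 2x_2 - 2x_3^{2} + x_3 + 2, LT = x_1x_2.
f_2 = 3x_1 + 3x_3 + 2, LT = x_1.

S(f_1,f_2): lcm = x_1x_2. S = -x_2x_3 + x_2 - 3x_3^{2} - 2x_3 + 3.
  reduce S modulo (f_1, f_2):
  remainder -x_2x_3 + x_2 - 3x_3^{2} - 2x_3 + 3 ≠ 0; add h_3 = -x_2x_3 + x_2 - 3x_3^{2} - 2x_3 + 3 to the basis.

The other S-polynomials (S(f_1,h_3), S(f_2,h_3)) all reduce to 0 modulo the current basis, so we have a Gröbner basis.
Inter-reduce: drop elements whose leading term is divisible by another's, tail-reduce, and make monic.
Reduced Gröbner basis: {x_1 + x_3 + 3, x_2x_3 - x_2 + 3x_3^{2} + 2x_3 - 3}.
Label its elements g_1 = x_1 + x_3 + 3, g_2 = x_2x_3 - x_2 + 3x_3^{2} + 2x_3 - 3.

Reduce p = 2x_1^{2} + 2x_2 + 3x_3 modulo G:
  leading term x_1^{2}: subtract (2x_1)·g_1 from 2x_1^{2} + 2x_2 + 3x_3 → -2x_1x_3 + x_1 + 2x_2 + 3x_3
  leading term x_1x_3: subtract (-2x_3)·g_1 from -2x_1x_3 + x_1 + 2x_2 + 3x_3 → x_1 + 2x_2 + 2x_3^{2} + 2x_3
  leading term x_1: subtract (1)·g_1 from x_1 + 2x_2 + 2x_3^{2} + 2x_3 → 2x_2 + 2x_3^{2} + x_3 - 3
  leading term x_2: no divisor's leading term divides it; move 2x_2 to the remainder.
  leading term x_3^{2}: no divisor's leading term divides it; move 2x_3^{2} to the remainder.
  leading term x_3: no divisor's leading term divides it; move x_3 to the remainder.
  leading term 1: no divisor's leading term divides it; move -3 to the remainder.
  normal form = 2x_2 + 2x_3^{2} + x_3 - 3.
The normal form is nonzero, so p ∉ I. Since p minus its normal form lies in I, I + (p) = I + (r) where r = 2x_2 + 2x_3^{2} + x_3 - 3; decide whether this ideal is the whole ring.
Run Buchberger on G together with r (pairs among the g_i already reduce to 0 since G is a Gröbner basis):
g_1 = x_1 + x_3 + 3, LT = x_1.
g_2 = x_2x_3 - x_2 + 3x_3^{2} + 2x_3 - 3, LT = x_2x_3.
r = 2x_2 + 2x_3^{2} + x_3 - 3, LT = x_2.

S(g_2,r): lcm = x_2x_3. S = -x_2 - x_3^{3} - x_3^{2} - 3.
  reduce S modulo (g_1, g_2, r):
  remainder -x_3^{3} - 3x_3 - 1 ≠ 0; add m_4 = -x_3^{3} - 3x_3 - 1 to the basis.

The other S-polynomials (S(g_1,g_2), S(g_1,r), S(g_1,m_4), S(g_2,m_4), S(r,m_4)) all reduce to 0 modulo the current basis, so we have a Gröbner basis.
Inter-reduce: drop elements whose leading term is divisible by another's, tail-reduce, and make monic.
Reduced Gröbner basis: {x_1 + x_3 + 3, x_2 + x_3^{2} - 3x_3 + 2, x_3^{3} + 3x_3 + 1}.
The reduced Gröbner basis of I + (p) is {x_1 + x_3 + 3, x_2 + x_3^{2} - 3x_3 + 2, x_3^{3} + 3x_3 + 1} ≠ {1}, a proper ideal, so the enlarged system stays consistent: p is independent of I, with normal form 2x_2 + 2x_3^{2} + x_3 - 3.

Ideal membership is decidable via reduction modulo a Gröbner basis.

2x_1^{2} + 2x_2 + 3x_3 is independent of I; its normal form modulo I is 2x_2 + 2x_3^{2} + x_3 - 3.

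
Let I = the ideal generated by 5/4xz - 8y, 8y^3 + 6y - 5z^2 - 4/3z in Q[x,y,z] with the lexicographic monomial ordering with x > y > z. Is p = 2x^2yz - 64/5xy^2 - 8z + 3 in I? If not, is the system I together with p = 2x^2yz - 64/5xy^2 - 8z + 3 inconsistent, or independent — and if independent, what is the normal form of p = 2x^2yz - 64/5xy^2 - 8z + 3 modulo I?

First compute the reduced Gröbner basis of I by Buchberger's algorithm.
f_1 = 5/4xz - 8y, LT = xz.
f_2 = 8y^3 + 6y - 5z^2 - 4/3z, LT = y^3.

The S-polynomials (S(f_1,f_2)) all reduce to 0 modulo the current basis, so we have a Gröbner basis.
Inter-reduce: drop elements whose leading term is divisible by another's, tail-reduce, and make monic.
Reduced Gröbner basis: {xz - 32/5y, y^3 + 3/4y - 5/8z^2 - 1/6z}.
Label its elements g_1 = xz - 32/5y, g_2 = y^3 + 3/4y - 5/8z^2 - 1/6z.

Reduce p = 2x^2yz - 64/5xy^2 - 8z + 3 modulo G:
  leading term x^2yz: subtract (2xy)·g_1 from 2x^2yz - 64/5xy^2 - 8z + 3 → -8z + 3
  leading term z: no divisor's leading term divides it; move -8z to the remainder.
  leading term 1: no divisor's leading term divides it; move 3 to the remainder.
  normal form = -8z + 3.
The normal form is nonzero, so p ∉ I. Since p minus its normal form lies in I, I + (p) = I + (r) where r = -8z + 3; decide whether this ideal is the whole ring.
Run Buchberger on G together with r (pairs among the g_i already reduce to 0 since G is a Gröbner basis):
g_1 = xz - 32/5y, LT = xz.
g_2 = y^3 + 3/4y - 5/8z^2 - 1/6z, LT = y^3.
r = -8z + 3, LT = z.

S(g_1,r): lcm = xz. S = 3/8x - 32/5y.
  leading term x: no divisor's leading term divides it; move 3/8x to the remainder.
  leading term y: no divisor's leading term divides it; move -32/5y to the remainder.
  remainder 3/8x - 32/5y ≠ 0; add m_4 = 3/8x - 32/5y to the basis.

The other S-polynomials (S(g_1,g_2), S(g_2,r), S(g_1,m_4), S(g_2,m_4), S(r,m_4)) all reduce to 0 modulo the current basis, so we have a Gröbner basis.
Inter-reduce: drop elements whose leading term is divisible by another's, tail-reduce, and make monic.
Reduced Gröbner basis: {x - 256/15y, y^3 + 3/4y - 77/512, z - 3/8}.
The reduced Gröbner basis of I + (p) is {x - 256/15y, y^3 + 3/4y - 77/512, z - 3/8} ≠ {1}, a proper ideal, so the enlarged system stays consistent: p is independent of I, with normal form -8z + 3.

The remainder on division by a Gröbner basis is unique — it is the normal form.

2x^2yz - 64/5xy^2 - 8z + 3 is independent of I; its normal form modulo I is -8z + 3.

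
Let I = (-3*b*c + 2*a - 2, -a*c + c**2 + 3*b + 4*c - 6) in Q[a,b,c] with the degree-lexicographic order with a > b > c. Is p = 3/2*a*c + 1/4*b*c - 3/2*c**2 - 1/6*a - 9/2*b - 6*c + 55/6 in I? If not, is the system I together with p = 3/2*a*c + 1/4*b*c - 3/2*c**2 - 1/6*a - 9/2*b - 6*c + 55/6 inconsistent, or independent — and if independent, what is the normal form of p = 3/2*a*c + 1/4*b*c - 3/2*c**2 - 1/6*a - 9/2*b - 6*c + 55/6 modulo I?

3/2*a*c + 1/4*b*c - 3/2*c**2 - 1/6*a - 9/2*b - 6*c + 55/6 lies in I (it reduces to 0).

First compute the reduced Gröbner basis of I by Buchberger's algorithm.
f_1 = -3*b*c + 2*a - 2, LT = b*c.
f_2 = -a*c + c**2 + 3*b + 4*c - 6, LT = a*c.

S(f_1,f_2): lcm = a*b*c. S = b*c**2 - 2/3*a**2 + 3*b**2 + 4*b*c + 2/3*a - 6*b.
  reduce S modulo (f_1, f_2):
  remainder -2/3*a**2 + 3*b**2 + 2/3*c**2 + 10/3*a - 4*b + 2*c - 20/3 ≠ 0; add h_3 = -2/3*a**2 + 3*b**2 + 2/3*c**2 + 10/3*a - 4*b + 2*c - 20/3 to the basis.

The other S-polynomials (S(f_1,h_3), S(f_2,h_3)) all reduce to 0 modulo the current basis, so we have a Gröbner basis.
Inter-reduce: drop elements whose leading term is divisible by another's, tail-reduce, and make monic.
Reduced Gröbner basis: {a**2 - 9/2*b**2 - c**2 - 5*a + 6*b - 3*c + 10, a*c - c**2 - 3*b - 4*c + 6, b*c - 2/3*a + 2/3}.
Label its elements g_1 = a**2 - 9/2*b**2 - c**2 - 5*a + 6*b - 3*c + 10, g_2 = a*c - c**2 - 3*b - 4*c + 6, g_3 = b*c - 2/3*a + 2/3.

Reduce p = 3/2*a*c + 1/4*b*c - 3/2*c**2 - 1/6*a - 9/2*b - 6*c + 55/6 modulo G:
  leading term a*c: subtract (3/2)·g_2 from 3/2*a*c + 1/4*b*c - 3/2*c**2 - 1/6*a - 9/2*b - 6*c + 55/6 → 1/4*b*c - 1/6*a + 1/6
  leading term b*c: subtract (1/4)·g_3 from 1/4*b*c - 1/6*a + 1/6 → 0
  normal form = 0.
Since the normal form is 0, p ∈ I.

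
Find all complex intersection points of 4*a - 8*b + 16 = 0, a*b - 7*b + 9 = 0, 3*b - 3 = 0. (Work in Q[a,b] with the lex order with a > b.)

Compute a lex Gröbner basis by Buchberger's algorithm.
f_1 = 4*a - 8*b + 16, LT = a.
f_2 = a*b - 7*b + 9, LT = a*b.
f_3 = 3*b - 3, LT = b.

S(f_1,f_2): lcm = a*b. S = -2*b**2 + 11*b - 9.
  leading term b**2: subtract (-2/3*b)·f_3 from -2*b**2 + 11*b - 9 → 9*b - 9
  leading term b: subtract (3)·f_3 from 9*b - 9 → 0
  remainder 0.

S(f_1,f_3): leading monomials are coprime, so the S-polynomial reduces to 0 (Buchberger's first criterion).
S(f_2,f_3): lcm = a*b. S = a - 7*b + 9.
  leading term a: subtract (1/4)·f_1 from a - 7*b + 9 → -5*b + 5
  leading term b: subtract (-5/3)·f_3 from -5*b + 5 → 0
  remainder 0.

Every S-polynomial of the final basis reduces to 0, so we have a Gröbner basis.
Inter-reduce: drop elements whose leading term is divisible by another's, tail-reduce, and make monic.
Reduced Gröbner basis: {a + 2, b - 1}.

Since the basis is lex-ordered, b - 1 is univariate in b. Its roots are {1}. Back-substituting each root into the other basis elements fixes the other coordinates.
  b = 1: the earlier basis element becomes a + 2 = 0, giving a = -2 — point (-2, 1).
Each listed point satisfies every original equation (direct substitution).

{(-2, 1)}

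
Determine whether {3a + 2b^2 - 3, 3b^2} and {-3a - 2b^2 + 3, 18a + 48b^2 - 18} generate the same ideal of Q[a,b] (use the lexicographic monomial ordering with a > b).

Yes, the ideals are equal.

Since reduced Gröbner bases are canonical representatives of ideals under a given ordering, it suffices to compute and compare them.
Buchberger on the first generating set:
f_1 = 3a + 2b^2 - 3, LT = a.
f_2 = 3b^2, LT = b^2.

The S-polynomials (S(f_1,f_2)) all reduce to 0 modulo the current basis, so we have a Gröbner basis.
Inter-reduce: drop elements whose leading term is divisible by another's, tail-reduce, and make monic.
Reduced Gröbner basis: {a - 1, b^2}.

Buchberger on the second generating set:
h_1 = -3a - 2b^2 + 3, LT = a.
h_2 = 18a + 48b^2 - 18, LT = a.

S(h_1,h_2): lcm = a. S = -2b^2.
  reduce S modulo (h_1, h_2):
  remainder -2b^2 ≠ 0; add k_3 = -2b^2 to the basis.

The other S-polynomials (S(h_1,k_3), S(h_2,k_3)) all reduce to 0 modulo the current basis, so we have a Gröbner basis.
Inter-reduce: drop elements whose leading term is divisible by another's, tail-reduce, and make monic.
Reduced Gröbner basis: {a - 1, b^2}.

Same reduced basis, so the two generating sets span the same ideal.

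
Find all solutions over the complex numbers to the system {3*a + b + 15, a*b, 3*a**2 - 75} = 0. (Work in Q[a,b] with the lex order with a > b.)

{(-5, 0)}

Compute a lex Gröbner basis by Buchberger's algorithm.
f_1 = 3*a + b + 15, LT = a.
f_2 = a*b, LT = a*b.
f_3 = 3*a**2 - 75, LT = a**2.

S(f_1,f_2): lcm = a*b. S = 1/3*b**2 + 5*b.
  leading term b**2: no divisor's leading term divides it; move 1/3*b**2 to the remainder.
  leading term b: no divisor's leading term divides it; move 5*b to the remainder.
  remainder 1/3*b**2 + 5*b ≠ 0; add h_4 = 1/3*b**2 + 5*b to the basis.

S(f_1,f_3): lcm = a**2. S = 1/3*a*b + 5*a + 25.
  leading term a*b: subtract (1/9*b)·f_1 from 1/3*a*b + 5*a + 25 → 5*a - 1/9*b**2 - 5/3*b + 25
  leading term a: subtract (5/3)·f_1 from 5*a - 1/9*b**2 - 5/3*b + 25 → -1/9*b**2 - 10/3*b
  leading term b**2: subtract (-1/3)·h_4 from -1/9*b**2 - 10/3*b → -5/3*b
  leading term b: no divisor's leading term divides it; move -5/3*b to the remainder.
  remainder -5/3*b ≠ 0; add h_5 = -5/3*b to the basis.

The other S-polynomials (S(f_2,f_3), S(f_1,h_4), S(f_2,h_4), S(f_3,h_4), S(f_1,h_5), S(f_2,h_5), S(f_3,h_5), S(h_4,h_5)) all reduce to 0 modulo the current basis, so we have a Gröbner basis.
Inter-reduce: drop elements whose leading term is divisible by another's, tail-reduce, and make monic.
Reduced Gröbner basis: {a + 5, b}.

A lex Gröbner basis eliminates variables successively. Here b depends only on b, with roots {0}; lifting each root through the earlier basis elements recovers the full solutions.
  b = 0: the earlier basis element becomes a + 5 = 0, giving a = -5 — point (-5, 0).
Each listed point satisfies every original equation (direct substitution).
Zero-dimensionality of the ideal guarantees finitely many solutions over ℂ.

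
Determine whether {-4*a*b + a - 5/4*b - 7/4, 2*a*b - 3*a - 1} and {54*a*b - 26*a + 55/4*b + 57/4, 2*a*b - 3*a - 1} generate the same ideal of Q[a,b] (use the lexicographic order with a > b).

Yes, the ideals are equal.

For a fixed monomial order, each ideal has a unique reduced Gröbner basis; comparing bases decides equality.
Buchberger on the first generating set:
f_1 = -4*a*b + a - 5/4*b - 7/4, LT = a*b.
f_2 = 2*a*b - 3*a - 1, LT = a*b.

S(f_1,f_2): lcm = a*b. S = 5/4*a + 5/16*b + 15/16.
  leading term a: no divisor's leading term divides it; move 5/4*a to the remainder.
  leading term b: no divisor's leading term divides it; move 5/16*b to the remainder.
  leading term 1: no divisor's leading term divides it; move 15/16 to the remainder.
  remainder 5/4*a + 5/16*b + 15/16 ≠ 0; add g_3 = 5/4*a + 5/16*b + 15/16 to the basis.

S(f_1,g_3): lcm = a*b. S = -1/4*a - 1/4*b**2 - 7/16*b + 7/16.
  leading term a: subtract (-1/5)·g_3 from -1/4*a - 1/4*b**2 - 7/16*b + 7/16 → -1/4*b**2 - 3/8*b + 5/8
  leading term b**2: no divisor's leading term divides it; move -1/4*b**2 to the remainder.
  leading term b: no divisor's leading term divides it; move -3/8*b to the remainder.
  leading term 1: no divisor's leading term divides it; move 5/8 to the remainder.
  remainder -1/4*b**2 - 3/8*b + 5/8 ≠ 0; add g_4 = -1/4*b**2 - 3/8*b + 5/8 to the basis.

The other S-polynomials (S(f_2,g_3), S(f_1,g_4), S(f_2,g_4), S(g_3,g_4)) all reduce to 0 modulo the current basis, so we have a Gröbner basis.
Inter-reduce: drop elements whose leading term is divisible by another's, tail-reduce, and make monic.
Reduced Gröbner basis: {a + 1/4*b + 3/4, b**2 + 3/2*b - 5/2}.

Buchberger on the second generating set:
h_1 = 54*a*b - 26*a + 55/4*b + 57/4, LT = a*b.
h_2 = 2*a*b - 3*a - 1, LT = a*b.

S(h_1,h_2): lcm = a*b. S = 55/54*a + 55/216*b + 55/72.
  leading term a: no divisor's leading term divides it; move 55/54*a to the remainder.
  leading term b: no divisor's leading term divides it; move 55/216*b to the remainder.
  leading term 1: no divisor's leading term divides it; move 55/72 to the remainder.
  remainder 55/54*a + 55/216*b + 55/72 ≠ 0; add k_3 = 55/54*a + 55/216*b + 55/72 to the basis.

S(h_1,k_3): lcm = a*b. S = -13/27*a - 1/4*b**2 - 107/216*b + 19/72.
  leading term a: subtract (-26/55)·k_3 from -13/27*a - 1/4*b**2 - 107/216*b + 19/72 → -1/4*b**2 - 3/8*b + 5/8
  leading term b**2: no divisor's leading term divides it; move -1/4*b**2 to the remainder.
  leading term b: no divisor's leading term divides it; move -3/8*b to the remainder.
  leading term 1: no divisor's leading term divides it; move 5/8 to the remainder.
  remainder -1/4*b**2 - 3/8*b + 5/8 ≠ 0; add k_4 = -1/4*b**2 - 3/8*b + 5/8 to the basis.

The other S-polynomials (S(h_2,k_3), S(h_1,k_4), S(h_2,k_4), S(k_3,k_4)) all reduce to 0 modulo the current basis, so we have a Gröbner basis.
Inter-reduce: drop elements whose leading term is divisible by another's, tail-reduce, and make monic.
Reduced Gröbner basis: {a + 1/4*b + 3/4, b**2 + 3/2*b - 5/2}.

The two bases agree; hence the ideals are identical.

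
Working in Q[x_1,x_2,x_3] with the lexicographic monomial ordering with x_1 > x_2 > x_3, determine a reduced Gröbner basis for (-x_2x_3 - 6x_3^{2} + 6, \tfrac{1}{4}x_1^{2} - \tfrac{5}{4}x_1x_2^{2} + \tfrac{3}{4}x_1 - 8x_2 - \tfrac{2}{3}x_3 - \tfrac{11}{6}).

The reduced Gröbner basis is the canonical form of the ideal for this ordering.

f_1 = -x_2x_3 - 6x_3^{2} + 6, LT = x_2x_3.
f_2 = \tfrac{1}{4}x_1^{2} - \tfrac{5}{4}x_1x_2^{2} + \tfrac{3}{4}x_1 - 8x_2 - \tfrac{2}{3}x_3 - \tfrac{11}{6}, LT = x_1^{2}.

The S-polynomials (S(f_1,f_2)) all reduce to 0 modulo the current basis, so we have a Gröbner basis.

G = {x_1^{2} - 5x_1x_2^{2} + 3x_1 - 32x_2 - \tfrac{8}{3}x_3 - \tfrac{22}{3}, x_2x_3 + 6x_3^{2} - 6}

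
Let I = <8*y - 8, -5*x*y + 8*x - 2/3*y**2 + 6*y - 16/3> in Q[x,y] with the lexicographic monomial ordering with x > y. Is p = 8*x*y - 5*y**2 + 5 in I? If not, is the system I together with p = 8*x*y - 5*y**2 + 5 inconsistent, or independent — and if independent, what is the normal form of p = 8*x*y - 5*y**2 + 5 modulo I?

First compute the reduced Gröbner basis of I by Buchberger's algorithm.
f_1 = 8*y - 8, LT = y.
f_2 = -5*x*y + 8*x - 2/3*y**2 + 6*y - 16/3, LT = x*y.

S(f_1,f_2): lcm = x*y. S = 3/5*x - 2/15*y**2 + 6/5*y - 16/15.
  leading term x: no divisor's leading term divides it; move 3/5*x to the remainder.
  leading term y**2: subtract (-1/60*y)·f_1 from -2/15*y**2 + 6/5*y - 16/15 → 16/15*y - 16/15
  leading term y: subtract (2/15)·f_1 from 16/15*y - 16/15 → 0
  remainder 3/5*x ≠ 0; add h_3 = 3/5*x to the basis.

S(f_1,h_3): leading monomials are coprime, so the S-polynomial reduces to 0 (Buchberger's first criterion).
S(f_2,h_3): lcm = x*y. S = -8/5*x + 2/15*y**2 - 6/5*y + 16/15.
  leading term x: subtract (-8/3)·h_3 from -8/5*x + 2/15*y**2 - 6/5*y + 16/15 → 2/15*y**2 - 6/5*y + 16/15
  leading term y**2: subtract (1/60*y)·f_1 from 2/15*y**2 - 6/5*y + 16/15 → -16/15*y + 16/15
  leading term y: subtract (-2/15)·f_1 from -16/15*y + 16/15 → 0
  remainder 0.

Every S-polynomial of the final basis reduces to 0, so we have a Gröbner basis.
Inter-reduce: drop elements whose leading term is divisible by another's, tail-reduce, and make monic.
Reduced Gröbner basis: {x, y - 1}.
Label its elements g_1 = x, g_2 = y - 1.

Reduce p = 8*x*y - 5*y**2 + 5 modulo G:
  leading term x*y: subtract (8*y)·g_1 from 8*x*y - 5*y**2 + 5 → -5*y**2 + 5
  leading term y**2: subtract (-5*y)·g_2 from -5*y**2 + 5 → -5*y + 5
  leading term y: subtract (-5)·g_2 from -5*y + 5 → 0
  normal form = 0.
Since the normal form is 0, p ∈ I.

8*x*y - 5*y**2 + 5 lies in I (it reduces to 0).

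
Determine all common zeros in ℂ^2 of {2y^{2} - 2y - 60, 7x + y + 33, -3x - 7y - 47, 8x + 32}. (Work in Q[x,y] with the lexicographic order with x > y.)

Compute a lex Gröbner basis by Buchberger's algorithm.
f_1 = 2y^{2} - 2y - 60, LT = y^{2}.
f_2 = 7x + y + 33, LT = x.
f_3 = -3x - 7y - 47, LT = x.
f_4 = 8x + 32, LT = x.

S(f_2,f_3): lcm = x. S = -\tfrac{46}{21}y - \tfrac{230}{21}.
  leading term y: no divisor's leading term divides it; move -\tfrac{46}{21}y to the remainder.
  leading term 1: no divisor's leading term divides it; move -\tfrac{230}{21} to the remainder.
  remainder -\tfrac{46}{21}y - \tfrac{230}{21} ≠ 0; add h_5 = -\tfrac{46}{21}y - \tfrac{230}{21} to the basis.

The other S-polynomials (S(f_1,f_2), S(f_1,f_3), S(f_1,f_4), S(f_2,f_4), S(f_3,f_4), S(f_1,h_5), S(f_2,h_5), S(f_3,h_5), S(f_4,h_5)) all reduce to 0 modulo the current basis, so we have a Gröbner basis.
Inter-reduce: drop elements whose leading term is divisible by another's, tail-reduce, and make monic.
Reduced Gröbner basis: {x + 4, y + 5}.

Elimination: the polynomial y + 5 lies in the elimination ideal for y, so y ∈ {-5}. For each such y, the remaining basis elements (now univariate) give the rest of the solution.
  y = -5: the earlier basis element becomes x + 4 = 0, giving x = -4 — point (-4, -5).
Zero-dimensionality of the ideal guarantees finitely many solutions over ℂ.

{(-4, -5)}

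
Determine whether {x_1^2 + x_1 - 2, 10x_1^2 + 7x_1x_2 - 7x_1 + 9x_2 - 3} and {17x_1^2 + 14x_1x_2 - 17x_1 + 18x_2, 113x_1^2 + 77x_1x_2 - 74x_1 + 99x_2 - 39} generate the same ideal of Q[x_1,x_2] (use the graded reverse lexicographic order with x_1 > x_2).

Equality of ideals is decidable: compute both reduced Gröbner bases (unique for the ordering) and check whether they agree.
Buchberger on the first generating set:
f_1 = x_1^2 + x_1 - 2, LT = x_1^2.
f_2 = 10x_1^2 + 7x_1x_2 - 7x_1 + 9x_2 - 3, LT = x_1^2.

S(f_1,f_2): lcm = x_1^2. S = -7/10x_1x_2 + 17/10x_1 - 9/10x_2 - 17/10.
  reduce S modulo (f_1, f_2):
  remainder -7/10x_1x_2 + 17/10x_1 - 9/10x_2 - 17/10 ≠ 0; add g_3 = -7/10x_1x_2 + 17/10x_1 - 9/10x_2 - 17/10 to the basis.

S(f_1,g_3): lcm = x_1^2x_2. S = 17/7x_1^2 - 2/7x_1x_2 - 17/7x_1 - 2x_2.
  reduce S modulo (f_1, f_2, g_3):
  remainder -272/49x_1 - 80/49x_2 + 272/49 ≠ 0; add g_4 = -272/49x_1 - 80/49x_2 + 272/49 to the basis.

S(g_3,g_4): lcm = x_1x_2. S = -5/17x_2^2 - 17/7x_1 + 16/7x_2 + 17/7.
  reduce S modulo (f_1, f_2, g_3, g_4):
  remainder -5/17x_2^2 + 3x_2 ≠ 0; add g_5 = -5/17x_2^2 + 3x_2 to the basis.

The other S-polynomials (S(f_2,g_3), S(f_1,g_4), S(f_2,g_4), S(f_1,g_5), S(f_2,g_5), S(g_3,g_5), S(g_4,g_5)) all reduce to 0 modulo the current basis, so we have a Gröbner basis.
Inter-reduce: drop elements whose leading term is divisible by another's, tail-reduce, and make monic.
Reduced Gröbner basis: {x_2^2 - 51/5x_2, x_1 + 5/17x_2 - 1}.

Buchberger on the second generating set:
h_1 = 17x_1^2 + 14x_1x_2 - 17x_1 + 18x_2, LT = x_1^2.
h_2 = 113x_1^2 + 77x_1x_2 - 74x_1 + 99x_2 - 39, LT = x_1^2.

S(h_1,h_2): lcm = x_1^2. S = 273/1921x_1x_2 - 39/113x_1 + 351/1921x_2 + 39/113.
  reduce S modulo (h_1, h_2):
  remainder 273/1921x_1x_2 - 39/113x_1 + 351/1921x_2 + 39/113 ≠ 0; add k_3 = 273/1921x_1x_2 - 39/113x_1 + 351/1921x_2 + 39/113 to the basis.

S(h_1,k_3): lcm = x_1^2x_2. S = 14/17x_1x_2^2 + 17/7x_1^2 - 16/7x_1x_2 + 18/17x_2^2 - 17/7x_1.
  reduce S modulo (h_1, h_2, k_3):
  remainder -272/49x_1 - 80/49x_2 + 272/49 ≠ 0; add k_4 = -272/49x_1 - 80/49x_2 + 272/49 to the basis.

S(k_3,k_4): lcm = x_1x_2. S = -5/17x_2^2 - 17/7x_1 + 16/7x_2 + 17/7.
  reduce S modulo (h_1, h_2, k_3, k_4):
  remainder -5/17x_2^2 + 3x_2 ≠ 0; add k_5 = -5/17x_2^2 + 3x_2 to the basis.

The other S-polynomials (S(h_2,k_3), S(h_1,k_4), S(h_2,k_4), S(h_1,k_5), S(h_2,k_5), S(k_3,k_5), S(k_4,k_5)) all reduce to 0 modulo the current basis, so we have a Gröbner basis.
Inter-reduce: drop elements whose leading term is divisible by another's, tail-reduce, and make monic.
Reduced Gröbner basis: {x_2^2 - 51/5x_2, x_1 + 5/17x_2 - 1}.

Same reduced basis, so the two generating sets span the same ideal.

Yes, the ideals are equal.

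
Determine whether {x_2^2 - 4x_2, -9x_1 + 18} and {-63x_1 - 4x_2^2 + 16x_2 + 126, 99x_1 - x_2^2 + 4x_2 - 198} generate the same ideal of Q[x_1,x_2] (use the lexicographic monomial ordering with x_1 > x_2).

Two ideals are equal iff their reduced Gröbner bases coincide (the reduced basis is unique for a fixed ordering).
Buchberger on the first generating set:
f_1 = x_2^2 - 4x_2, LT = x_2^2.
f_2 = -9x_1 + 18, LT = x_1.

The S-polynomials (S(f_1,f_2)) all reduce to 0 modulo the current basis, so we have a Gröbner basis.
Inter-reduce: drop elements whose leading term is divisible by another's, tail-reduce, and make monic.
Reduced Gröbner basis: {x_1 - 2, x_2^2 - 4x_2}.

Buchberger on the second generating set:
h_1 = -63x_1 - 4x_2^2 + 16x_2 + 126, LT = x_1.
h_2 = 99x_1 - x_2^2 + 4x_2 - 198, LT = x_1.

S(h_1,h_2): lcm = x_1. S = 17/231x_2^2 - 68/231x_2.
  reduce S modulo (h_1, h_2):
  remainder 17/231x_2^2 - 68/231x_2 ≠ 0; add k_3 = 17/231x_2^2 - 68/231x_2 to the basis.

The other S-polynomials (S(h_1,k_3), S(h_2,k_3)) all reduce to 0 modulo the current basis, so we have a Gröbner basis.
Inter-reduce: drop elements whose leading term is divisible by another's, tail-reduce, and make monic.
Reduced Gröbner basis: {x_1 - 2, x_2^2 - 4x_2}.

Same reduced basis, so the two generating sets span the same ideal.

Yes, the ideals are equal.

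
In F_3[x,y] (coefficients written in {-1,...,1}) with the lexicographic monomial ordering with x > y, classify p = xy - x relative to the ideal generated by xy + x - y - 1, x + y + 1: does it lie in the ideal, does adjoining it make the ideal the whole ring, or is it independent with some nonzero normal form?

xy - x lies in I (it reduces to 0).

First compute the reduced Gröbner basis of I by Buchberger's algorithm.
f_1 = xy + x - y - 1, LT = xy.
f_2 = x + y + 1, LT = x.

S(f_1,f_2): lcm = xy. S = x - y^{2} + y - 1.
  leading term x: subtract (1)·f_2 from x - y^{2} + y - 1 → -y^{2} + 1
  leading term y^{2}: no divisor's leading term divides it; move -y^{2} to the remainder.
  leading term 1: no divisor's leading term divides it; move 1 to the remainder.
  remainder -y^{2} + 1 ≠ 0; add h_3 = -y^{2} + 1 to the basis.

The other S-polynomials (S(f_1,h_3), S(f_2,h_3)) all reduce to 0 modulo the current basis, so we have a Gröbner basis.
Inter-reduce: drop elements whose leading term is divisible by another's, tail-reduce, and make monic.
Reduced Gröbner basis: {x + y + 1, y^{2} - 1}.
Label its elements g_1 = x + y + 1, g_2 = y^{2} - 1.

Reduce p = xy - x modulo G:
  leading term xy: subtract (y)·g_1 from xy - x → -x - y^{2} - y
  leading term x: subtract (-1)·g_1 from -x - y^{2} - y → -y^{2} + 1
  leading term y^{2}: subtract (-1)·g_2 from -y^{2} + 1 → 0
  normal form = 0.
Since the normal form is 0, p ∈ I.

Ideal membership is decidable via reduction modulo a Gröbner basis.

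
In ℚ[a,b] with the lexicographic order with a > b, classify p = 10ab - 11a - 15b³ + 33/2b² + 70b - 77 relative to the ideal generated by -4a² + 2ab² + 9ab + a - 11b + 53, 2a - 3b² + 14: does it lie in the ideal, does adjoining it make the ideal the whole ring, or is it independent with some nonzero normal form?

10ab - 11a - 15b³ + 33/2b² + 70b - 77 lies in I (it reduces to 0).

First compute the reduced Gröbner basis of I by Buchberger's algorithm.
f_1 = -4a² + 2ab² + 9ab + a - 11b + 53, LT = a².
f_2 = 2a - 3b² + 14, LT = a.

S(f_1,f_2): lcm = a². S = ab² - 9/4ab - 29/4a + 11/4b - 53/4.
  leading term ab²: subtract (½b²)·f_2 from ab² - 9/4ab - 29/4a + 11/4b - 53/4 → -9/4ab - 29/4a + 3/2b⁴ - 7b² + 11/4b - 53/4
  leading term ab: subtract (-9/8b)·f_2 from -9/4ab - 29/4a + 3/2b⁴ - 7b² + 11/4b - 53/4 → -29/4a + 3/2b⁴ - 27/8b³ - 7b² + 37/2b - 53/4
  leading term a: subtract (-29/8)·f_2 from -29/4a + 3/2b⁴ - 27/8b³ - 7b² + 37/2b - 53/4 → 3/2b⁴ - 27/8b³ - 143/8b² + 37/2b + 75/2
  leading term b⁴: no divisor's leading term divides it; move 3/2b⁴ to the remainder.
  leading term b³: no divisor's leading term divides it; move -27/8b³ to the remainder.
  leading term b²: no divisor's leading term divides it; move -143/8b² to the remainder.
  leading term b: no divisor's leading term divides it; move 37/2b to the remainder.
  leading term 1: no divisor's leading term divides it; move 75/2 to the remainder.
  remainder 3/2b⁴ - 27/8b³ - 143/8b² + 37/2b + 75/2 ≠ 0; add h_3 = 3/2b⁴ - 27/8b³ - 143/8b² + 37/2b + 75/2 to the basis.

S(f_1,h_3): leading monomials are coprime, so the S-polynomial reduces to 0 (Buchberger's first criterion).
S(f_2,h_3): leading monomials are coprime, so the S-polynomial reduces to 0 (Buchberger's first criterion).
Every S-polynomial of the final basis reduces to 0, so we have a Gröbner basis.
Inter-reduce: drop elements whose leading term is divisible by another's, tail-reduce, and make monic.
Reduced Gröbner basis: {a - 3/2b² + 7, b⁴ - 9/4b³ - 143/12b² + 37/3b + 25}.
Label its elements g_1 = a - 3/2b² + 7, g_2 = b⁴ - 9/4b³ - 143/12b² + 37/3b + 25.

Reduce p = 10ab - 11a - 15b³ + 33/2b² + 70b - 77 modulo G:
  leading term ab: subtract (10b)·g_1 from 10ab - 11a - 15b³ + 33/2b² + 70b - 77 → -11a + 33/2b² - 77
  leading term a: subtract (-11)·g_1 from -11a + 33/2b² - 77 → 0
  normal form = 0.
Since the normal form is 0, p ∈ I.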